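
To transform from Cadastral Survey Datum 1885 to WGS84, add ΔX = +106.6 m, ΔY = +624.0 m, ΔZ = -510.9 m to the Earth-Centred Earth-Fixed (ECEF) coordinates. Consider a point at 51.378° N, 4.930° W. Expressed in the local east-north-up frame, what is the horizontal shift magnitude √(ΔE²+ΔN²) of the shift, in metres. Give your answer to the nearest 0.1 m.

The local east axis at (φ, λ) is (−sin λ, cos λ, 0), so ΔE = −sin(-4.930°)·106.6 + cos(-4.930°)·624.0 = 630.85 m.
The local north axis is (−sin φ cos λ, −sin φ sin λ, cos φ), giving ΔN = -82.976 + 41.897 − 318.893 = -359.97 m.
Horizontal magnitude = √(ΔE² + ΔN²) = √(630.85² + (-359.97)²) = 726.33 m.

726.3 m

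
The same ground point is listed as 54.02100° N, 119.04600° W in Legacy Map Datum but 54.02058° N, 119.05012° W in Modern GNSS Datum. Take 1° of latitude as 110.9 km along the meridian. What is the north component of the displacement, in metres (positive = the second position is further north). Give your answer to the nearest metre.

ΔN = -47 m

Δφ = 54.02058° − 54.02100° = -0.00042°; Δλ = -119.05012° − -119.04600° = -0.00412°.
ΔN = Δφ × 110900 = -46.6 m; ΔE = Δλ × 110900 × cos(54.02100°) = -0.00412 × 110900 × 0.587489 = -268.4 m.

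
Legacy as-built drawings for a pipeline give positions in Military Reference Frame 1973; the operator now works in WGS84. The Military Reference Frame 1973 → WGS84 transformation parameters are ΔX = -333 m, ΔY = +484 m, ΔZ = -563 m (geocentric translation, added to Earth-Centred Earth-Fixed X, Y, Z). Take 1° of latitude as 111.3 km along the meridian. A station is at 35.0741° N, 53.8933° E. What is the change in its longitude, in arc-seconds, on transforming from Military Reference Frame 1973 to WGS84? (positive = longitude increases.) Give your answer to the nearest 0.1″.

sin φ = 0.574635, cos φ = 0.818410, sin λ = 0.807921, cos λ = 0.589291.
East component: ΔE = −sin λ·ΔX + cos λ·ΔY = −(0.807921)(-333) + (0.589291)(484) = 554.25 m.
1° of latitude spans 111300 m; at latitude φ, 1° of longitude spans that × cos φ = 91089.0 m, so Δλ = 554.25 / 91089.0 × 3600 = 21.905″.

Δλ = 21.9″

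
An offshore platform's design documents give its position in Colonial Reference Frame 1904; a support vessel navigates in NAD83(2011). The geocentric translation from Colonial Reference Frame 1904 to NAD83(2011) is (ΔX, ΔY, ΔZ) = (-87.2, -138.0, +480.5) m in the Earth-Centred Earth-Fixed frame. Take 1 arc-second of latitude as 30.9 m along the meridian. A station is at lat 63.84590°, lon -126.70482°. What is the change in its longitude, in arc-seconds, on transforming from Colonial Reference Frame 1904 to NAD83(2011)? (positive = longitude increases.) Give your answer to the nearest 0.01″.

sin φ = 0.897612, cos φ = 0.440787, sin λ = -0.801725, cos λ = -0.597693.
East component: ΔE = −sin λ·ΔX + cos λ·ΔY = −(-0.801725)(-87.2) + (-0.597693)(-138.0) = 12.57 m.
1° of latitude spans 3600 × 30.90 = 111240 m; at latitude φ, 1° of longitude spans that × cos φ = 49033.1 m, so Δλ = 12.57 / 49033.1 × 3600 = 0.923″.

Δλ = 0.92″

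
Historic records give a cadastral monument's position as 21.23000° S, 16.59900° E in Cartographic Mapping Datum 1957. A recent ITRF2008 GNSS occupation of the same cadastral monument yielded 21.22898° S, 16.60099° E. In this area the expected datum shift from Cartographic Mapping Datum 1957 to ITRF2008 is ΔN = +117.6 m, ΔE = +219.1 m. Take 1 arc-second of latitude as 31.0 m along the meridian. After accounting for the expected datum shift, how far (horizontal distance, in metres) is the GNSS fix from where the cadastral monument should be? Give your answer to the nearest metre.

13 m

Observed coordinate differences: Δφ = +0.00102°, Δλ = +0.00199°.
Converting to metres (1° lat = 111600 m, cos φ = 0.932134): observed ΔN = 113.8 m, observed ΔE = 207.0 m.
Subtracting the expected shift leaves a residual of 113.8 − (117.6) = -3.8 m north and 207.0 − (219.1) = -12.1 m east.
Residual distance = √((-3.8)² + (-12.1)²) = 12.7 m.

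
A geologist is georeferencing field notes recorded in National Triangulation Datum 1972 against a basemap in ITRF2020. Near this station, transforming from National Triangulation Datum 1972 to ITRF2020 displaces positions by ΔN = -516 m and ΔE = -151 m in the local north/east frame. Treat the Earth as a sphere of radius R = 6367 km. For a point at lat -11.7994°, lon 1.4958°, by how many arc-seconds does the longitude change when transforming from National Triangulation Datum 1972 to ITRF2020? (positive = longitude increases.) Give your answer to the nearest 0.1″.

Δλ = -5.0″

At latitude -11.7994°, cos φ = 0.978870.
One radian of longitude at latitude φ spans R cos φ, so Δλ = ΔE / (R cos φ) = -151.0 / (6367000 × 0.978870) = -2.4228e-05 rad = -4.997″.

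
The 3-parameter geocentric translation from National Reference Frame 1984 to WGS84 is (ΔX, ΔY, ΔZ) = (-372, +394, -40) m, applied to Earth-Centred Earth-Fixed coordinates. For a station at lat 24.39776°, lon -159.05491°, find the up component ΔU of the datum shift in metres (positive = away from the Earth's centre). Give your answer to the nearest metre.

ΔU = 172 m

At φ = 24.39776°, λ = -159.05491°: sin φ = 0.413069, cos φ = 0.910700, sin λ = -0.357473, cos λ = -0.933923.
ΔU = cos φ cos λ·ΔX + cos φ sin λ·ΔY + sin φ·ΔZ = (0.910700)(-0.933923)(-372) + (0.910700)(-0.357473)(394) + (0.413069)(-40) = 171.61 m.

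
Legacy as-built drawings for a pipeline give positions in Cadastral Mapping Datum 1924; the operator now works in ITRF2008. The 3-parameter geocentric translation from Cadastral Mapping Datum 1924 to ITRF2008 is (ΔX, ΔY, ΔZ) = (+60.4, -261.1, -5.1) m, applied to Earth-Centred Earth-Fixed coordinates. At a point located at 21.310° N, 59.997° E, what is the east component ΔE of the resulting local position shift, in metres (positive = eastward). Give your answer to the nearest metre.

ΔE = -183 m

At φ = 21.310°, λ = 59.997°: sin φ = 0.363414, cos φ = 0.931628, sin λ = 0.865999, cos λ = 0.500045.
ΔE = −sin λ·ΔX + cos λ·ΔY = −(0.865999)·(60.4) + (0.500045)·(-261.1) = -182.87 m.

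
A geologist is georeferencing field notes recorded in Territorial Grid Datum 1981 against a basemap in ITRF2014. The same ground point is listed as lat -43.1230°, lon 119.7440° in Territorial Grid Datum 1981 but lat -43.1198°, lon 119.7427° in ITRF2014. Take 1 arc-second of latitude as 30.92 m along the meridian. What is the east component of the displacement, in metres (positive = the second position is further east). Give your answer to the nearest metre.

ΔE = -106 m

Δφ = -43.1198° − -43.1230° = +0.0032°; Δλ = 119.7427° − 119.7440° = -0.0013°.
1° of latitude = 3600 × 30.92 = 111312 m.
ΔN = Δφ × 111312 = 356.2 m; ΔE = Δλ × 111312 × cos(-43.1230°) = -0.0013 × 111312 × 0.729888 = -105.6 m.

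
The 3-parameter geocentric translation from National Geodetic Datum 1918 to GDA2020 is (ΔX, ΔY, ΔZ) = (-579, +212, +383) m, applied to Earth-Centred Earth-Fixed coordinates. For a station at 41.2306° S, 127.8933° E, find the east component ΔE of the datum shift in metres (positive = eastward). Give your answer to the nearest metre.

ΔE = 327 m

The local east axis at (φ, λ) is (−sin λ, cos λ, 0), so ΔE = −sin(127.8933°)·(-579) + cos(127.8933°)·212 = 326.71 m.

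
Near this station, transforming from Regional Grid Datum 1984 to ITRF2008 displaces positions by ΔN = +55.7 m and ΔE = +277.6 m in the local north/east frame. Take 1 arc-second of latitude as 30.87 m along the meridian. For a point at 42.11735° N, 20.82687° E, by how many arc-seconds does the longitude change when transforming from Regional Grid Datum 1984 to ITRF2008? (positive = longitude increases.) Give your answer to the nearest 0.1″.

Δλ = 12.1″

At latitude 42.11735°, cos φ = 0.741773.
1″ of longitude at this latitude = 30.87 × cos φ = 22.8985 m, so Δλ = 277.6 / 22.8985 = 12.123″.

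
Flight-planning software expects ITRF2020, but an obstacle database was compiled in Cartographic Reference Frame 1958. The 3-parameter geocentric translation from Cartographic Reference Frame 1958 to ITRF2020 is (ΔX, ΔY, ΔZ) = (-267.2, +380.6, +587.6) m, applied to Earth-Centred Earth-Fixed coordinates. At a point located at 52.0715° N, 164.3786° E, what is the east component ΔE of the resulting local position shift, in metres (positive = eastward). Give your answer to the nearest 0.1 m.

ΔE = -294.6 m

The local east axis at (φ, λ) is (−sin λ, cos λ, 0), so ΔE = −sin(164.3786°)·(-267.2) + cos(164.3786°)·380.6 = -294.59 m.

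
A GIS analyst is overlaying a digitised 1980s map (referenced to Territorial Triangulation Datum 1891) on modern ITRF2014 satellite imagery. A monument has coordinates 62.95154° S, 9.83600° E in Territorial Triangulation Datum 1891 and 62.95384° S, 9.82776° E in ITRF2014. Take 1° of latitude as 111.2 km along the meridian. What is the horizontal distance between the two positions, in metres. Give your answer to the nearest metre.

Δφ = -62.95384° − -62.95154° = -0.00230°; Δλ = 9.82776° − 9.83600° = -0.00824°.
ΔN = Δφ × 111200 = -255.8 m; ΔE = Δλ × 111200 × cos(-62.95154°) = -0.00824 × 111200 × 0.454744 = -416.7 m.
Distance = √(ΔE² + ΔN²) = √((-416.7)² + (-255.8)²) = 488.9 m.

489 m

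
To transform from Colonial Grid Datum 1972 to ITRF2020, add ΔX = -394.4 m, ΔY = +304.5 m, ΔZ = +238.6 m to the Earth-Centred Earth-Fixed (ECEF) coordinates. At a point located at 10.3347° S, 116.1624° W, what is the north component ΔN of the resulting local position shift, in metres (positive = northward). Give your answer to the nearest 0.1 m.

At φ = -10.3347°, λ = -116.1624°: sin φ = -0.179398, cos φ = 0.983777, sin λ = -0.897548, cos λ = -0.440917.
ΔN = −sin φ cos λ·ΔX − sin φ sin λ·ΔY + cos φ·ΔZ = −(-0.179398)(-0.440917)(-394.4) − (-0.179398)(-0.897548)(304.5) + (0.983777)(238.6) = 216.90 m.

ΔN = 216.9 m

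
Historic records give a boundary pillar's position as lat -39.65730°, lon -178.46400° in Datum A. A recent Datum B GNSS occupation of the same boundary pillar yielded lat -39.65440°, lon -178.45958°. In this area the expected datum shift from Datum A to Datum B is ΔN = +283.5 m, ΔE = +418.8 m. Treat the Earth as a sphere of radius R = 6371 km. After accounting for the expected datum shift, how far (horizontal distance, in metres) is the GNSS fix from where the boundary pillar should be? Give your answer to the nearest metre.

Observed coordinate differences: Δφ = +0.00290°, Δλ = +0.00442°.
Converting to metres (1° lat = 111195 m, cos φ = 0.769875): observed ΔN = 322.5 m, observed ΔE = 378.4 m.
Subtracting the expected shift leaves a residual of 322.5 − (283.5) = 39.0 m north and 378.4 − (418.8) = -40.4 m east.
Residual distance = √(39.0² + (-40.4)²) = 56.1 m.

56 m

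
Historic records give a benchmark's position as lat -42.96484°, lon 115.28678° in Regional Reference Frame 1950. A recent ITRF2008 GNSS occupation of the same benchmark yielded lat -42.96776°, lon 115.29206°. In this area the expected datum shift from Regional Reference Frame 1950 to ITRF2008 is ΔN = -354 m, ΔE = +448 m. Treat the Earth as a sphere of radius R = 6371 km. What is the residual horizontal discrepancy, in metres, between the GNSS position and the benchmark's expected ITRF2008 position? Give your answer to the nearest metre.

35 m

Observed coordinate differences: Δφ = -0.00292°, Δλ = +0.00528°.
Converting to metres (1° lat = 111195 m, cos φ = 0.731772): observed ΔN = -324.7 m, observed ΔE = 429.6 m.
Subtracting the expected shift leaves a residual of -324.7 − (-354) = 29.3 m north and 429.6 − (448) = -18.4 m east.
Residual distance = √(29.3² + (-18.4)²) = 34.6 m.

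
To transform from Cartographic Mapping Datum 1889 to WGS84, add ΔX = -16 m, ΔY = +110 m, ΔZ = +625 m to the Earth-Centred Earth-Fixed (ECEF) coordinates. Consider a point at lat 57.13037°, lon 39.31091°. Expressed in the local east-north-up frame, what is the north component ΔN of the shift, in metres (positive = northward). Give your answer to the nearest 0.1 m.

The local north axis is (−sin φ cos λ, −sin φ sin λ, cos φ), giving ΔN = 10.398 − 58.532 + 339.206 = 291.07 m.

ΔN = 291.1 m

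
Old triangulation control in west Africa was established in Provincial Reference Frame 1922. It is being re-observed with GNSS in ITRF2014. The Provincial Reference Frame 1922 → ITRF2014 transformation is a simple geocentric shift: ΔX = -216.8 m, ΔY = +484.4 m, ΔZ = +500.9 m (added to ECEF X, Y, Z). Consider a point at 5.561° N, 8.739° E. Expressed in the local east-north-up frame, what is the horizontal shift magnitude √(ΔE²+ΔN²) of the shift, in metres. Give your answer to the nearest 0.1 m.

724.0 m

At φ = 5.561°, λ = 8.739°: sin φ = 0.096905, cos φ = 0.995294, sin λ = 0.151934, cos λ = 0.988391.
ΔE = −sin λ·ΔX + cos λ·ΔY = −(0.151934)·(-216.8) + (0.988391)·(484.4) = 511.72 m.
ΔN = −sin φ cos λ·ΔX − sin φ sin λ·ΔY + cos φ·ΔZ = −(0.096905)(0.988391)(-216.8) − (0.096905)(0.151934)(484.4) + (0.995294)(500.9) = 512.18 m.
Horizontal magnitude = √(ΔE² + ΔN²) = √(511.72² + 512.18²) = 724.00 m.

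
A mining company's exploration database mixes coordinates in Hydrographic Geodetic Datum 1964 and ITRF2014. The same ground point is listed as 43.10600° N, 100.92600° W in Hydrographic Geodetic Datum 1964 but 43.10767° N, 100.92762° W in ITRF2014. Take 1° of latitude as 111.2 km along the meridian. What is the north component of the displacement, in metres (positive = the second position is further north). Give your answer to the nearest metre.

ΔN = 186 m

Δφ = 43.10767° − 43.10600° = +0.00167°; Δλ = -100.92762° − -100.92600° = -0.00162°.
ΔN = Δφ × 111200 = 185.7 m; ΔE = Δλ × 111200 × cos(43.10600°) = -0.00162 × 111200 × 0.730091 = -131.5 m.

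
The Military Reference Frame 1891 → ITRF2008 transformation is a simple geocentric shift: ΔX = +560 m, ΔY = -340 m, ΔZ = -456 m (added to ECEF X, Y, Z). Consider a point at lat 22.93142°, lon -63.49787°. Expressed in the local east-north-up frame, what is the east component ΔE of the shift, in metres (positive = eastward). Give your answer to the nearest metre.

ΔE = 349 m

The local east axis at (φ, λ) is (−sin λ, cos λ, 0), so ΔE = −sin(-63.49787°)·560 + cos(-63.49787°)·(-340) = 349.44 m.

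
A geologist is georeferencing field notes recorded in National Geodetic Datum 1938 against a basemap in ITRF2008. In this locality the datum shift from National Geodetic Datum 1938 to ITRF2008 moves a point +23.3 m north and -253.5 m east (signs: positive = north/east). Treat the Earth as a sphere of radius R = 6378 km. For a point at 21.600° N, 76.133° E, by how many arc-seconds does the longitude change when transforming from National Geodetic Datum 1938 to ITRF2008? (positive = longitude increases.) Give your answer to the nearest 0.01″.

At latitude 21.600°, cos φ = 0.929776.
One radian of longitude at latitude φ spans R cos φ, so Δλ = ΔE / (R cos φ) = -253.5 / (6378000 × 0.929776) = -4.2748e-05 rad = -8.817″.

Δλ = -8.82″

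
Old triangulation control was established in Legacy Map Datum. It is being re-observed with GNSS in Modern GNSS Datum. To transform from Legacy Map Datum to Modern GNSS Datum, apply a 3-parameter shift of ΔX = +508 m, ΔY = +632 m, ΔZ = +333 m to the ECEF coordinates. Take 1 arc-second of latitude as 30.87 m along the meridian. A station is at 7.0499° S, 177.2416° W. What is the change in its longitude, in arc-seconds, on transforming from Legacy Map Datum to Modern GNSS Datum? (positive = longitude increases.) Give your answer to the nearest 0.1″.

sin φ = -0.122734, cos φ = 0.992440, sin λ = -0.048125, cos λ = -0.998841.
East component: ΔE = −sin λ·ΔX + cos λ·ΔY = −(-0.048125)(508) + (-0.998841)(632) = -606.82 m.
1° of latitude spans 3600 × 30.87 = 111132 m; at latitude φ, 1° of longitude spans that × cos φ = 110291.8 m, so Δλ = -606.82 / 110291.8 × 3600 = -19.807″.

Δλ = -19.8″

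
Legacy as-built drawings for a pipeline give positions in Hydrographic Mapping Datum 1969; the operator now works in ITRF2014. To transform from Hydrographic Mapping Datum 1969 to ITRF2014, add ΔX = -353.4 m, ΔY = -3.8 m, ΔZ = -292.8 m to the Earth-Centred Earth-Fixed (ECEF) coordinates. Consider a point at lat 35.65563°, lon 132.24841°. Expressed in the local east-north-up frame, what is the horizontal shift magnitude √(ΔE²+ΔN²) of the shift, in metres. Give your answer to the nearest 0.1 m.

The local east axis at (φ, λ) is (−sin λ, cos λ, 0), so ΔE = −sin(132.24841°)·(-353.4) + cos(132.24841°)·(-3.8) = 264.15 m.
The local north axis is (−sin φ cos λ, −sin φ sin λ, cos φ), giving ΔN = -138.504 + 1.640 − 237.910 = -374.77 m.
Horizontal magnitude = √(ΔE² + ΔN²) = √(264.15² + (-374.77)²) = 458.51 m.

458.5 m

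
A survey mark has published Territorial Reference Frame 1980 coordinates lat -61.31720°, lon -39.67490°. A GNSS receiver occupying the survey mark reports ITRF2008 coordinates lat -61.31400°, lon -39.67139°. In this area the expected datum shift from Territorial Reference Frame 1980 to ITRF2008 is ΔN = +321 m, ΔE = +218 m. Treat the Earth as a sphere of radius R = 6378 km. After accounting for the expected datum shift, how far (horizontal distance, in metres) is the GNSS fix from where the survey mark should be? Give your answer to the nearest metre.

Observed coordinate differences: Δφ = +0.00320°, Δλ = +0.00351°.
Converting to metres (1° lat = 111317 m, cos φ = 0.479960): observed ΔN = 356.2 m, observed ΔE = 187.5 m.
Subtracting the expected shift leaves a residual of 356.2 − (321) = 35.2 m north and 187.5 − (218) = -30.5 m east.
Residual distance = √(35.2² + (-30.5)²) = 46.6 m.

47 m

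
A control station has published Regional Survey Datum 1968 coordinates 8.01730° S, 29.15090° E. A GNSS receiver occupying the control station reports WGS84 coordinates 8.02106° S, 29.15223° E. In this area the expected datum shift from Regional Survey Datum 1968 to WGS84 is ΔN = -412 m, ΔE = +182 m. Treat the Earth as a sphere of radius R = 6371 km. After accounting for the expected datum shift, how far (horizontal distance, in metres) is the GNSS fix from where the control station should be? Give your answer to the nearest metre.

Observed coordinate differences: Δφ = -0.00376°, Δλ = +0.00133°.
Converting to metres (1° lat = 111195 m, cos φ = 0.990226): observed ΔN = -418.1 m, observed ΔE = 146.4 m.
Subtracting the expected shift leaves a residual of -418.1 − (-412) = -6.1 m north and 146.4 − (182) = -35.6 m east.
Residual distance = √((-6.1)² + (-35.6)²) = 36.1 m.

36 m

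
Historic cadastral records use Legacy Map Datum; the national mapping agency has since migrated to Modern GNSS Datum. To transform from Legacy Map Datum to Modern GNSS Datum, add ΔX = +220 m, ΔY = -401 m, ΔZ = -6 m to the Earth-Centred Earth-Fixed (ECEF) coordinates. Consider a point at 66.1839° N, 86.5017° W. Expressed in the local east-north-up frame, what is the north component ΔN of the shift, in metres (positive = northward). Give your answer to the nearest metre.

The local north axis is (−sin φ cos λ, −sin φ sin λ, cos φ), giving ΔN = -12.281 − 366.170 − 2.423 = -380.87 m.

ΔN = -381 m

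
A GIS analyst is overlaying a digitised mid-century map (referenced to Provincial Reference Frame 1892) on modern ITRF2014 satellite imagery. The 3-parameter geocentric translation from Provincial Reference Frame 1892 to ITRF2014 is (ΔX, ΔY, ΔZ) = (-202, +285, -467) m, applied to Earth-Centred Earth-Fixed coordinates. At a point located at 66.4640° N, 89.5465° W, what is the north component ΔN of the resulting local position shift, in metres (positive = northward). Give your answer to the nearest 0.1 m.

At φ = 66.4640°, λ = -89.5465°: sin φ = 0.916809, cos φ = 0.399325, sin λ = -0.999969, cos λ = 0.007915.
ΔN = −sin φ cos λ·ΔX − sin φ sin λ·ΔY + cos φ·ΔZ = −(0.916809)(0.007915)(-202) − (0.916809)(-0.999969)(285) + (0.399325)(-467) = 76.26 m.

ΔN = 76.3 m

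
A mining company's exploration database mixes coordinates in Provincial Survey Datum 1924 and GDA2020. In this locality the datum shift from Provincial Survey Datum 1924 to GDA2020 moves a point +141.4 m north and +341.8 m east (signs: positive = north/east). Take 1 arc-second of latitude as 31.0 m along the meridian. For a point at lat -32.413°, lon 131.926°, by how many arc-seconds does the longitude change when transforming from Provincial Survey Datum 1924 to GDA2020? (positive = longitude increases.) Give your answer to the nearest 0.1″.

Δλ = 13.1″

At latitude -32.413°, cos φ = 0.844206.
1″ of longitude at this latitude = 31.00 × cos φ = 26.1704 m, so Δλ = 341.8 / 26.1704 = 13.061″.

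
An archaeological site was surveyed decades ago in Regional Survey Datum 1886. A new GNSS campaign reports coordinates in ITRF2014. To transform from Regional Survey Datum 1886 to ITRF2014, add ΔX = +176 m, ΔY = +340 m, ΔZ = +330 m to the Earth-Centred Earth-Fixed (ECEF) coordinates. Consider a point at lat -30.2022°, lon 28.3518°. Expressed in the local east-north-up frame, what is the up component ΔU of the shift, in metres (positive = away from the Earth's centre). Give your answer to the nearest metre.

ΔU = 107 m

At φ = -30.2022°, λ = 28.3518°: sin φ = -0.503053, cos φ = 0.864255, sin λ = 0.474884, cos λ = 0.880048.
ΔU = cos φ cos λ·ΔX + cos φ sin λ·ΔY + sin φ·ΔZ = (0.864255)(0.880048)(176) + (0.864255)(0.474884)(340) + (-0.503053)(330) = 107.40 m.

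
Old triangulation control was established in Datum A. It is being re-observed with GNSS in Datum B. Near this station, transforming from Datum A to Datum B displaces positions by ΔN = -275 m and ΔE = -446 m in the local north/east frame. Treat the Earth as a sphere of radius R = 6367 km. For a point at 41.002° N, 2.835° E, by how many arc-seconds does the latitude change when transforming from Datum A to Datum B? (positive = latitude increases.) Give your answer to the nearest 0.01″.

Δφ = -8.91″

On a sphere of radius R, 1 rad of latitude = R, so Δφ = ΔN / R = -275.0 / 6367000 = -4.3191e-05 rad = -8.909″.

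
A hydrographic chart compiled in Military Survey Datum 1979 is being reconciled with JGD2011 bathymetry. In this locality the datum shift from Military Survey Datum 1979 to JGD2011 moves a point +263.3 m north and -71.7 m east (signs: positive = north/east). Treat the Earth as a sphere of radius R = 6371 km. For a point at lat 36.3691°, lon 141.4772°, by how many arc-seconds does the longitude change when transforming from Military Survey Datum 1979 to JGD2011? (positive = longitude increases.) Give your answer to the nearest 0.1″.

At latitude 36.3691°, cos φ = 0.805214.
One radian of longitude at latitude φ spans R cos φ, so Δλ = ΔE / (R cos φ) = -71.7 / (6371000 × 0.805214) = -1.3977e-05 rad = -2.883″.

Δλ = -2.9″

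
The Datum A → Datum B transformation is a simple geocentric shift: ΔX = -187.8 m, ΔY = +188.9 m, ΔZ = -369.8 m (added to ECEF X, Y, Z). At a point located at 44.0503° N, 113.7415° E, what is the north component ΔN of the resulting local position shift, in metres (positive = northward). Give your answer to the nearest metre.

ΔN = -439 m

At φ = 44.0503°, λ = 113.7415°: sin φ = 0.695290, cos φ = 0.718730, sin λ = 0.915371, cos λ = -0.402611.
ΔN = −sin φ cos λ·ΔX − sin φ sin λ·ΔY + cos φ·ΔZ = −(0.695290)(-0.402611)(-187.8) − (0.695290)(0.915371)(188.9) + (0.718730)(-369.8) = -438.58 m.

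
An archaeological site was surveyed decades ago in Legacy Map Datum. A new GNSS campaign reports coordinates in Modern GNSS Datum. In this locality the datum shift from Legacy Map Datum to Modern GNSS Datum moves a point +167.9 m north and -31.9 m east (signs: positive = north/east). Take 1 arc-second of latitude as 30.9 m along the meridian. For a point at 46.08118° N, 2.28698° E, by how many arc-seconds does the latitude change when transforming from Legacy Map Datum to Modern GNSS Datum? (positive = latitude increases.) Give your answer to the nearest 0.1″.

Δφ = 5.4″

1″ of latitude = 30.90 m, so Δφ = 167.9 / 30.90 = 5.434″.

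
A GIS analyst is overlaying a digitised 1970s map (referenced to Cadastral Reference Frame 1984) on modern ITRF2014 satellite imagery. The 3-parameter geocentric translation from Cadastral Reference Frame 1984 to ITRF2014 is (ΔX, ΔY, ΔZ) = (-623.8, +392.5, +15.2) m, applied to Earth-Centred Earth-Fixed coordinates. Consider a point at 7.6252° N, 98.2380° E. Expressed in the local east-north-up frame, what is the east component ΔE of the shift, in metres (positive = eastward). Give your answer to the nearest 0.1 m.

ΔE = 561.1 m

At φ = 7.6252°, λ = 98.2380°: sin φ = 0.132692, cos φ = 0.991157, sin λ = 0.989681, cos λ = -0.143285.
ΔE = −sin λ·ΔX + cos λ·ΔY = −(0.989681)·(-623.8) + (-0.143285)·(392.5) = 561.12 m.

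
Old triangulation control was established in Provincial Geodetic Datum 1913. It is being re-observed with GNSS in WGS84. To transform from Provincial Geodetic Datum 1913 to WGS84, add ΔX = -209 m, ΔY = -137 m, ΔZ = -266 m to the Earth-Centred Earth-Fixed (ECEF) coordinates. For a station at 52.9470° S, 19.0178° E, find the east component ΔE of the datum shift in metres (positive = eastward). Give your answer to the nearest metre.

ΔE = -61 m

The local east axis at (φ, λ) is (−sin λ, cos λ, 0), so ΔE = −sin(19.0178°)·(-209) + cos(19.0178°)·(-137) = -61.42 m.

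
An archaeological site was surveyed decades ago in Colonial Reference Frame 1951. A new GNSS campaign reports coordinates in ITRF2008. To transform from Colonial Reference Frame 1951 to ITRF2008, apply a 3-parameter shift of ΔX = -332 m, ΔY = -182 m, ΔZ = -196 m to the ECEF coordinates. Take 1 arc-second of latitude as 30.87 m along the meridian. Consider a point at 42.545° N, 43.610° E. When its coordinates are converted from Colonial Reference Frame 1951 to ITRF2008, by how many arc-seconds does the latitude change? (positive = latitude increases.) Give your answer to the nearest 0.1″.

sin φ = 0.676169, cos φ = 0.736747, sin λ = 0.689746, cos λ = 0.724051.
North component: ΔN = −sin φ cos λ·ΔX − sin φ sin λ·ΔY + cos φ·ΔZ = −(0.676169)(0.724051)(-332) − (0.676169)(0.689746)(-182) + (0.736747)(-196) = 103.02 m.
1° of latitude spans 3600 × 30.87 = 111132 m, so Δφ = 103.02 / 111132 × 3600 = 3.337″.

Δφ = 3.3″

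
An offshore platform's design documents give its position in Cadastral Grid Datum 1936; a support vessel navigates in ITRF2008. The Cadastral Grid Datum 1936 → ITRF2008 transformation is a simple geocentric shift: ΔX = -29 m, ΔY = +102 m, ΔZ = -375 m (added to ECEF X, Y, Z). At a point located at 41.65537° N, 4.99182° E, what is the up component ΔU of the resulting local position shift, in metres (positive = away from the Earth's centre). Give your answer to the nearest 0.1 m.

At φ = 41.65537°, λ = 4.99182°: sin φ = 0.664649, cos φ = 0.747156, sin λ = 0.087014, cos λ = 0.996207.
ΔU = cos φ cos λ·ΔX + cos φ sin λ·ΔY + sin φ·ΔZ = (0.747156)(0.996207)(-29) + (0.747156)(0.087014)(102) + (0.664649)(-375) = -264.20 m.

ΔU = -264.2 m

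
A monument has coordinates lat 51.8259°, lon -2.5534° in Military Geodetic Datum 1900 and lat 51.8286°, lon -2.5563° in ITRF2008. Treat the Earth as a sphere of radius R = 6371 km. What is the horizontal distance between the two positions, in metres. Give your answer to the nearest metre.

360 m

Δφ = 51.8286° − 51.8259° = +0.0027°; Δλ = -2.5563° − -2.5534° = -0.0029°.
1° along a meridian = πR/180 = 111195 m.
ΔN = Δφ × 111195 = 300.2 m; ΔE = Δλ × 111195 × cos(51.8259°) = -0.0029 × 111195 × 0.618053 = -199.3 m.
Distance = √(ΔE² + ΔN²) = √((-199.3)² + 300.2²) = 360.4 m.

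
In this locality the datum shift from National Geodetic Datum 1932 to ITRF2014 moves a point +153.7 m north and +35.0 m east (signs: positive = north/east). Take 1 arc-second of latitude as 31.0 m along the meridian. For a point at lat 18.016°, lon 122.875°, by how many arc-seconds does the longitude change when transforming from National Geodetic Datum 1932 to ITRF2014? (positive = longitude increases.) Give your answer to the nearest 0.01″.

Δλ = 1.19″

At latitude 18.016°, cos φ = 0.950970.
1″ of longitude at this latitude = 31.00 × cos φ = 29.4801 m, so Δλ = 35.0 / 29.4801 = 1.187″.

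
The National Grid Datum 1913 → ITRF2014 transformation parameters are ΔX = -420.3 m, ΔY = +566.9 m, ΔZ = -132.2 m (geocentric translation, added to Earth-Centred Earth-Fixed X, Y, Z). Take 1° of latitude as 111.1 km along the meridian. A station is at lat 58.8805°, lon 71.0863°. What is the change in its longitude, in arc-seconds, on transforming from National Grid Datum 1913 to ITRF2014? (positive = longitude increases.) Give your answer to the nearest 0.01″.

Δλ = 36.45″

sin φ = 0.856091, cos φ = 0.516825, sin λ = 0.946008, cos λ = 0.324144.
East component: ΔE = −sin λ·ΔX + cos λ·ΔY = −(0.946008)(-420.3) + (0.324144)(566.9) = 581.36 m.
1° of latitude spans 111100 m; at latitude φ, 1° of longitude spans that × cos φ = 57419.2 m, so Δλ = 581.36 / 57419.2 × 3600 = 36.450″.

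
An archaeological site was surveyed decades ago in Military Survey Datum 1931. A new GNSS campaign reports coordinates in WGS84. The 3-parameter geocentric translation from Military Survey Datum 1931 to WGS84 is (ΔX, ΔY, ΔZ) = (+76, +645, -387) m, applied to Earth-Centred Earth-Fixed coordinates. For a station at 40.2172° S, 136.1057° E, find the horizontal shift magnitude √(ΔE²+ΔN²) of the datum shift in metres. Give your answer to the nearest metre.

The local east axis at (φ, λ) is (−sin λ, cos λ, 0), so ΔE = −sin(136.1057°)·76 + cos(136.1057°)·645 = -517.49 m.
The local north axis is (−sin φ cos λ, −sin φ sin λ, cos φ), giving ΔN = -35.362 + 288.750 − 295.514 = -42.13 m.
Horizontal magnitude = √(ΔE² + ΔN²) = √((-517.49)² + (-42.13)²) = 519.20 m.

519 m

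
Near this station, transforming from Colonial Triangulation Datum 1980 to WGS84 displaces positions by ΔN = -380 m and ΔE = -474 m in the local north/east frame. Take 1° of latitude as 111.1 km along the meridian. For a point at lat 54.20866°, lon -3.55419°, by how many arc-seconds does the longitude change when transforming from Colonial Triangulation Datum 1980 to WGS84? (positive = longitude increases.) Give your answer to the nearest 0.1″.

At latitude 54.20866°, cos φ = 0.584835.
1° of longitude at this latitude = 111.1 × cos φ = 64.98 km, so Δλ = -474.0 / 64975.2 = -0.0072951° = -26.262″.

Δλ = -26.3″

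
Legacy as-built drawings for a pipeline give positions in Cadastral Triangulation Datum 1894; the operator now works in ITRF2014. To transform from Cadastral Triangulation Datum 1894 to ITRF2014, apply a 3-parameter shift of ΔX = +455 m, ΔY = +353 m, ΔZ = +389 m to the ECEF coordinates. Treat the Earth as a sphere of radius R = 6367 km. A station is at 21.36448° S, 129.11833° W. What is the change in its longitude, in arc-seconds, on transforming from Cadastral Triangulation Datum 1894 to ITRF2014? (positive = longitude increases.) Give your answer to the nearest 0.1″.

sin φ = -0.364300, cos φ = 0.931282, sin λ = -0.775845, cos λ = -0.630924.
East component: ΔE = −sin λ·ΔX + cos λ·ΔY = −(-0.775845)(455) + (-0.630924)(353) = 130.29 m.
1° of latitude spans πR/180 = 111125 m; at latitude φ, 1° of longitude spans that × cos φ = 103488.8 m, so Δλ = 130.29 / 103488.8 × 3600 = 4.532″.

Δλ = 4.5″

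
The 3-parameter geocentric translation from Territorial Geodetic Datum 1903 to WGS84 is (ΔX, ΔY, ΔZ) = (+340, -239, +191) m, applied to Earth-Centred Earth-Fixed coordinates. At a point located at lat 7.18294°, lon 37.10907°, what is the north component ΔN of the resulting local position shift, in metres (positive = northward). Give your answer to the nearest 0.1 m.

ΔN = 173.6 m

The local north axis is (−sin φ cos λ, −sin φ sin λ, cos φ), giving ΔN = -33.904 + 18.030 + 189.501 = 173.63 m.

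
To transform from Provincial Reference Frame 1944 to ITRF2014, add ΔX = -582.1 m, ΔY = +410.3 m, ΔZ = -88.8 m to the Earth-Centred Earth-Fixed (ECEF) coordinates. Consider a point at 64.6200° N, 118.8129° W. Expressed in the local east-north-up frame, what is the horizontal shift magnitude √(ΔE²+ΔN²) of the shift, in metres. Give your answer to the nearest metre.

709 m

The local east axis at (φ, λ) is (−sin λ, cos λ, 0), so ΔE = −sin(-118.8129°)·(-582.1) + cos(-118.8129°)·410.3 = -707.78 m.
The local north axis is (−sin φ cos λ, −sin φ sin λ, cos φ), giving ΔN = -253.467 + 324.807 − 38.061 = 33.28 m.
Horizontal magnitude = √(ΔE² + ΔN²) = √((-707.78)² + 33.28²) = 708.56 m.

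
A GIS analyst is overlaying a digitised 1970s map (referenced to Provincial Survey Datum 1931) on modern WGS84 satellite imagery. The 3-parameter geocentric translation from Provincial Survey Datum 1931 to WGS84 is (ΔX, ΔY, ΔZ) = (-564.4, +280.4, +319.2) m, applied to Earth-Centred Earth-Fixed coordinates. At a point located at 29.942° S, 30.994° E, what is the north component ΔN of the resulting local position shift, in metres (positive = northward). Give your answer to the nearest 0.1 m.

At φ = -29.942°, λ = 30.994°: sin φ = -0.499123, cos φ = 0.866531, sin λ = 0.514948, cos λ = 0.857221.
ΔN = −sin φ cos λ·ΔX − sin φ sin λ·ΔY + cos φ·ΔZ = −(-0.499123)(0.857221)(-564.4) − (-0.499123)(0.514948)(280.4) + (0.866531)(319.2) = 107.18 m.

ΔN = 107.2 m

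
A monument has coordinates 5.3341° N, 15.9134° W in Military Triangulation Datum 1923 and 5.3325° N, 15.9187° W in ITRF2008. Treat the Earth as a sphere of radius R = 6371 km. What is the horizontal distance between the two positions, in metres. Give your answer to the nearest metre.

Δφ = 5.3325° − 5.3341° = -0.0016°; Δλ = -15.9187° − -15.9134° = -0.0053°.
1° along a meridian = πR/180 = 111195 m.
ΔN = Δφ × 111195 = -177.9 m; ΔE = Δλ × 111195 × cos(5.3341°) = -0.0053 × 111195 × 0.995670 = -586.8 m.
Distance = √(ΔE² + ΔN²) = √((-586.8)² + (-177.9)²) = 613.2 m.

613 m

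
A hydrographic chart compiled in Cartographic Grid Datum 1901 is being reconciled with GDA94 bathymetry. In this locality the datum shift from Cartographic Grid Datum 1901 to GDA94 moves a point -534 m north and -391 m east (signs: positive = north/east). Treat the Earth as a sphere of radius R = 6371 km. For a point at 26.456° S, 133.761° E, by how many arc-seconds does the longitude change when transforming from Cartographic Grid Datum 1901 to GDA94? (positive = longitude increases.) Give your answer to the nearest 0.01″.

Δλ = -14.14″

At latitude -26.456°, cos φ = 0.895277.
One radian of longitude at latitude φ spans R cos φ, so Δλ = ΔE / (R cos φ) = -391.0 / (6371000 × 0.895277) = -6.8551e-05 rad = -14.140″.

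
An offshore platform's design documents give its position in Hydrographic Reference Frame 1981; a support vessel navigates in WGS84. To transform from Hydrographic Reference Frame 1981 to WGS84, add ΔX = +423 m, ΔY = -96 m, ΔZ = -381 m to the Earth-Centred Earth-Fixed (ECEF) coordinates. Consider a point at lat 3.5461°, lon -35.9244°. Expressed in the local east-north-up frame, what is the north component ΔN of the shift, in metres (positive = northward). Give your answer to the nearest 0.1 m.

ΔN = -404.9 m

At φ = 3.5461°, λ = -35.9244°: sin φ = 0.061852, cos φ = 0.998085, sin λ = -0.586717, cos λ = 0.809792.
ΔN = −sin φ cos λ·ΔX − sin φ sin λ·ΔY + cos φ·ΔZ = −(0.061852)(0.809792)(423) − (0.061852)(-0.586717)(-96) + (0.998085)(-381) = -404.94 m.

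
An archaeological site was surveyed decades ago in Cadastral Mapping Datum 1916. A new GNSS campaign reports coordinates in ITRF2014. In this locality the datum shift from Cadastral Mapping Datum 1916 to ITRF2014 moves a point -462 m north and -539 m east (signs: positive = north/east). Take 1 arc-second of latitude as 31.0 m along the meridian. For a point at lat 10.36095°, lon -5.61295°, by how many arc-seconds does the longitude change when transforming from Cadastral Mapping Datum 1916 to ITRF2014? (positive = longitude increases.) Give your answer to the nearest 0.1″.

Δλ = -17.7″

At latitude 10.36095°, cos φ = 0.983694.
1″ of longitude at this latitude = 31.00 × cos φ = 30.4945 m, so Δλ = -539.0 / 30.4945 = -17.675″.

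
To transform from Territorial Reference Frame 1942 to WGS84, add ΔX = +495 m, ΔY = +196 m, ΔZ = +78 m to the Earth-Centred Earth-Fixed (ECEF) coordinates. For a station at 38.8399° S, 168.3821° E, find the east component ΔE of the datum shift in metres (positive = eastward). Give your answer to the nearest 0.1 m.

ΔE = -291.7 m

The local east axis at (φ, λ) is (−sin λ, cos λ, 0), so ΔE = −sin(168.3821°)·495 + cos(168.3821°)·196 = -291.67 m.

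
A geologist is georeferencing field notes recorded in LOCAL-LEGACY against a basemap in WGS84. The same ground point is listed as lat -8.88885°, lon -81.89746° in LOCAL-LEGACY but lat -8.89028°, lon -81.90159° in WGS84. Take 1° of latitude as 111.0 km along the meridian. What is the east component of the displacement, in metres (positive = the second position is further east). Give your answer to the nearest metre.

Δφ = -8.89028° − -8.88885° = -0.00143°; Δλ = -81.90159° − -81.89746° = -0.00413°.
ΔN = Δφ × 111000 = -158.7 m; ΔE = Δλ × 111000 × cos(-8.88885°) = -0.00413 × 111000 × 0.987990 = -452.9 m.

ΔE = -453 m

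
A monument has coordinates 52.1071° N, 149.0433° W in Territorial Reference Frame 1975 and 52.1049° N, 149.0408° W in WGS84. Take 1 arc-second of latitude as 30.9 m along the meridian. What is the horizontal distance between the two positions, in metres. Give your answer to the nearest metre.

Δφ = 52.1049° − 52.1071° = -0.0022°; Δλ = -149.0408° − -149.0433° = +0.0025°.
1° of latitude = 3600 × 30.90 = 111240 m.
ΔN = Δφ × 111240 = -244.7 m; ΔE = Δλ × 111240 × cos(52.1071°) = +0.0025 × 111240 × 0.614187 = 170.8 m.
Distance = √(ΔE² + ΔN²) = √(170.8² + (-244.7)²) = 298.4 m.

298 m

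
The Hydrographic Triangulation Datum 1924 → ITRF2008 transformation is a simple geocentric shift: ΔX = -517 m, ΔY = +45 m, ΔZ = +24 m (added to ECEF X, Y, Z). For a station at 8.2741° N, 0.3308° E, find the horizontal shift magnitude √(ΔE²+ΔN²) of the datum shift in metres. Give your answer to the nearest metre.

109 m

The local east axis at (φ, λ) is (−sin λ, cos λ, 0), so ΔE = −sin(0.3308°)·(-517) + cos(0.3308°)·45 = 47.98 m.
The local north axis is (−sin φ cos λ, −sin φ sin λ, cos φ), giving ΔN = 74.400 − 0.037 + 23.750 = 98.11 m.
Horizontal magnitude = √(ΔE² + ΔN²) = √(47.98² + 98.11²) = 109.22 m.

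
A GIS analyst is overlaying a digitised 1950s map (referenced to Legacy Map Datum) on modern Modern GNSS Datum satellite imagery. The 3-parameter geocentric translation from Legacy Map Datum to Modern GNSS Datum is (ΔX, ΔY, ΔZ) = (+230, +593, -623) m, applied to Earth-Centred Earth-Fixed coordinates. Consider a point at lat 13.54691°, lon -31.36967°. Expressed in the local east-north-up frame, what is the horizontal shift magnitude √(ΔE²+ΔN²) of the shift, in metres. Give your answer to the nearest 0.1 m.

853.0 m

At φ = 13.54691°, λ = -31.36967°: sin φ = 0.234241, cos φ = 0.972178, sin λ = -0.520558, cos λ = 0.853826.
ΔE = −sin λ·ΔX + cos λ·ΔY = −(-0.520558)·(230) + (0.853826)·(593) = 626.05 m.
ΔN = −sin φ cos λ·ΔX − sin φ sin λ·ΔY + cos φ·ΔZ = −(0.234241)(0.853826)(230) − (0.234241)(-0.520558)(593) + (0.972178)(-623) = -579.36 m.
Horizontal magnitude = √(ΔE² + ΔN²) = √(626.05² + (-579.36)²) = 852.99 m.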